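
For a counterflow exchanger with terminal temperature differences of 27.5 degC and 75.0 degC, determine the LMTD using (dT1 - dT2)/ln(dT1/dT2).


LMTD = (dT1 - dT2) / ln(dT1/dT2)
= (27.5 - 75.0) / ln(27.5 / 75.0) = -47.5 / -1.0033 = 47.34

47.34 degC


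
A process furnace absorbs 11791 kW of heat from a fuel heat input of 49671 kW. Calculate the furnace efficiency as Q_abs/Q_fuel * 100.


Furnace efficiency = Q_absorbed / Q_fuel * 100
= 11791 / 49671 * 100 = 23.74

23.74 %


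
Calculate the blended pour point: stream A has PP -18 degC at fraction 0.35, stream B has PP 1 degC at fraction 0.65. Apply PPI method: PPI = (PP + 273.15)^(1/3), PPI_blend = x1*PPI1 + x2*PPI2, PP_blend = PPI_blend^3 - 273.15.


PPI_1 = (-18 + 273.15)^(1/3) = 6.342569
PPI_2 = (1 + 273.15)^(1/3) = 6.49625
PPI_blend = 0.35 * 6.342569 + 0.65 * 6.49625 = 6.442462
PP_blend = 6.442462^3 - 273.15 = 267.3964 - 273.15 = -5.75

-5.75 degC


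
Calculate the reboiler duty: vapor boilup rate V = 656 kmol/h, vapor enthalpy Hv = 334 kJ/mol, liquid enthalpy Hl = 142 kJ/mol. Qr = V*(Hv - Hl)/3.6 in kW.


Qr = 656 * (334 - 142) / 3.6 = 656 * 192 / 3.6 = 34990

34990 kW


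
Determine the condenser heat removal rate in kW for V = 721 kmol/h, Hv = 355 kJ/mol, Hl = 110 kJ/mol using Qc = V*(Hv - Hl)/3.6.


Qc = 721 * (355 - 110) / 3.6 = 721 * 245 / 3.6 = 49070

49070 kW


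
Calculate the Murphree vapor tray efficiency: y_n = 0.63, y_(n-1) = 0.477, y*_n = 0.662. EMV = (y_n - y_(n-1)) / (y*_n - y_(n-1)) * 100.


Murphree vapor efficiency: EMV = (y_n - y_(n-1)) / (y*_n - y_(n-1)) * 100
EMV = (0.63 - 0.477) / (0.662 - 0.477) * 100 = 0.153 / 0.185 * 100 = 82.70

82.70 %


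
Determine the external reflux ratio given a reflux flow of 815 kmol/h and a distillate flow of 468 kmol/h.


Reflux ratio definition: R = L / D (liquid returned / distillate withdrawn)
L = 815 kmol/h, D = 468 kmol/h
R = 815 / 468 = 1.741

1.741


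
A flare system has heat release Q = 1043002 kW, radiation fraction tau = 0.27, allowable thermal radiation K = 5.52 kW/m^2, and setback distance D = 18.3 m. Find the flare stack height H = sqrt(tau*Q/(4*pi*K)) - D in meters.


tau*Q/(4*pi*K) = 0.27 * 1043002 / (4 * pi * 5.52) = 4059.76
sqrt(4059.76) = 63.7162
H = 63.7162 - 18.3 = 45.42

45.42 m


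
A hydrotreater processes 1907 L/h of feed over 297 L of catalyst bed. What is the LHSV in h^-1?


LHSV = volumetric feed rate / catalyst volume
= 1907 L/h / 297 L
= 6.421 h^-1

6.421 h^-1


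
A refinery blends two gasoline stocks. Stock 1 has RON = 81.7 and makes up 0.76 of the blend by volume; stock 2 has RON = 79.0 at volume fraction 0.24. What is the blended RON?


Linear blending: RON_blend = sum(vi * RONi)
Contribution 1: 0.76 * 81.7 = 62.092
Contribution 2: 0.24 * 79.0 = 18.96
RON_blend = 62.092 + 18.96 = 81.052

81.052


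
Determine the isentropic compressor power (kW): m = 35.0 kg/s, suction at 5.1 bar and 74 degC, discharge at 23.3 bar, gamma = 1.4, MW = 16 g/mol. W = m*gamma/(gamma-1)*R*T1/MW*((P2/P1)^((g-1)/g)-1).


Isentropic work: W = m*(gamma/(gamma-1))*(R*T1/MW)*((P2/P1)^((gamma-1)/gamma) - 1)
T1 = 74 + 273.15 = 347.15 K
Pressure ratio = 23.3 / 5.1 = 4.56863
Exponent = (1.4 - 1)/1.4 = 0.285714
(P2/P1)^exp - 1 = 4.56863^0.285714 - 1 = 0.543512
W = 35.0 * 1.4 / 0.4 * 8.314 * 347.15 / 16 * 0.543512 = 12010

12010 kW


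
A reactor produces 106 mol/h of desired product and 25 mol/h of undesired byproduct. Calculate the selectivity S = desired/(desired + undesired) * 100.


Selectivity = desired / (desired + undesired) * 100
Total products = 106 + 25 = 131 mol/h
S = 106 / 131 * 100
= 0.8092 * 100
= 80.92 %

80.92 %


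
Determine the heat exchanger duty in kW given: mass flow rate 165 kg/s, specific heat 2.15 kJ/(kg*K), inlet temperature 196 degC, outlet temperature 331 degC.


Q = m_dot * cp * delta_T
delta_T = 331 - 196 = 135 K
Q = 165 * 2.15 * 135
= 354.75 * 135
= 47891.25 kW

47891.25 kW


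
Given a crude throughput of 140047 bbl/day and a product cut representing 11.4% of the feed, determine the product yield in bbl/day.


Crude throughput = 140047 bbl/day
Fraction yield = 11.4%
yield = throughput * fraction / 100
yield = 140047 * 11.4 / 100 = 15965.358

15965.358 bbl/day


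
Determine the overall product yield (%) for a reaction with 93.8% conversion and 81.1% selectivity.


Overall yield = conversion (%) * selectivity (%) / 100
Conversion = 93.8%, Selectivity = 81.1%
Y = 93.8 * 81.1 / 100
= 76.0718 %

76.0718 %


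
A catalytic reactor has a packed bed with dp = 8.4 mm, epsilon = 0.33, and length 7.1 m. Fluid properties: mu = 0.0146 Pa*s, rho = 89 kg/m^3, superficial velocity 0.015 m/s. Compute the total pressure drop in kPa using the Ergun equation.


dp = 8.4 mm = 0.0084 m
Viscous term = 150*0.0146*0.015*(1-0.33)^2 / (0.0084^2*0.33^3) = 5815.47
Inertial term = 1.75*89*0.015^2*(1-0.33) / (0.0084*0.33^3) = 77.7793
dP/L = 5815.47 + 77.7793 = 5893.25 Pa/m
dP = 5893.25 * 7.1 / 1000 = 41.84 kPa

41.84 kPa


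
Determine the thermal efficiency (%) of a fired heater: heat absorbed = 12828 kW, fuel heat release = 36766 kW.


Furnace efficiency = Q_absorbed / Q_fuel * 100
= 12828 / 36766 * 100 = 34.89

34.89 %


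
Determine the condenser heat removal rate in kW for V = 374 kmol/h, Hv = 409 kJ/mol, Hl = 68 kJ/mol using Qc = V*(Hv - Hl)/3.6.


Qc = 374 * (409 - 68) / 3.6 = 374 * 341 / 3.6 = 35430

35430 kW


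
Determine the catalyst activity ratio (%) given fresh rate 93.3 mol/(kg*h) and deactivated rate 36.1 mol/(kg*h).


Activity (%) = (rate_used / rate_fresh) * 100
rate_used = 36.1, rate_fresh = 93.3
= (36.1 / 93.3) * 100
= 0.3869 * 100 = 38.69

38.69 %


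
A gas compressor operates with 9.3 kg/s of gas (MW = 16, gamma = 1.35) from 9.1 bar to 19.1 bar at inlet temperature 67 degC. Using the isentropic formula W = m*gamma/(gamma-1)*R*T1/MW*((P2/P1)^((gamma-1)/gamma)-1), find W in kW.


Isentropic work: W = m*(gamma/(gamma-1))*(R*T1/MW)*((P2/P1)^((gamma-1)/gamma) - 1)
T1 = 67 + 273.15 = 340.15 K
Pressure ratio = 19.1 / 9.1 = 2.0989
Exponent = (1.35 - 1)/1.35 = 0.259259
(P2/P1)^exp - 1 = 2.0989^0.259259 - 1 = 0.211935
W = 9.3 * 1.35 / 0.35 * 8.314 * 340.15 / 16 * 0.211935 = 1344

1344 kW


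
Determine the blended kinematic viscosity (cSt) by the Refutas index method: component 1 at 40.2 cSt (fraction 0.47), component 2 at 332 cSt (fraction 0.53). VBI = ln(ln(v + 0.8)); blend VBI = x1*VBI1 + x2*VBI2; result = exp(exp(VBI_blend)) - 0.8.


Refutas method: VBN_i = 14.534*ln(ln(visc_i + 0.8)) + 10.975, blended linearly by mass fraction; since VBN is linear in VBI_i = ln(ln(visc_i + 0.8)) and the fractions sum to 1, blend VBI directly: visc = exp(exp(VBI_blend)) - 0.8
VBI_1 = ln(ln(40.2 + 0.8)) = 1.31199
VBI_2 = ln(ln(332 + 0.8)) = 1.75916
VBI_blend = 0.47 * 1.31199 + 0.53 * 1.75916 = 1.54899
visc_blend = exp(exp(1.54899)) - 0.8 = 109.9

109.9 cSt


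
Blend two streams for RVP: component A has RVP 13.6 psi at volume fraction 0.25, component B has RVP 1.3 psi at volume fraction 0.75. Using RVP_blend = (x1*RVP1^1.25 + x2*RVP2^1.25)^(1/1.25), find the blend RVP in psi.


Chevron index: RVP_blend = (sum xi*RVPi^1.25)^(1/1.25)
RVP^1.25 terms: 0.25 * 13.6^1.25 + 0.75 * 1.3^1.25 = 7.57035
RVP_blend = 7.57035^(1/1.25) = 5.050

5.050 psi


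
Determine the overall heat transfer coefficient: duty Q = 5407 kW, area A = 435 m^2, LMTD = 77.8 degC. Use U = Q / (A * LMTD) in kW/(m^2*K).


From Q = U*A*LMTD, U = Q / (A * LMTD)
U = 5407 / (435 * 77.8) = 5407 / 33843 = 0.1598

0.1598 kW/(m^2*K)


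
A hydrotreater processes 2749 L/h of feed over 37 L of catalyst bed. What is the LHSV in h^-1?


LHSV = volumetric feed rate / catalyst volume
= 2749 L/h / 37 L
= 74.30 h^-1

74.30 h^-1


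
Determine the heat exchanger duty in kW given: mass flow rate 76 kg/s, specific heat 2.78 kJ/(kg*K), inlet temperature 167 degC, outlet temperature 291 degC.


Q = m_dot * cp * delta_T
delta_T = 291 - 167 = 124 K
Q = 76 * 2.78 * 124
= 211.28 * 124
= 26198.72 kW

26198.72 kW


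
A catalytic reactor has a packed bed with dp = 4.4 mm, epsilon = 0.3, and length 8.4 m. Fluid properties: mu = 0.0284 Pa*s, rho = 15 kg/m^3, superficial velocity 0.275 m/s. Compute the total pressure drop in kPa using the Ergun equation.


dp = 4.4 mm = 0.0044 m
Viscous term = 150*0.0284*0.275*(1-0.3)^2 / (0.0044^2*0.3^3) = 1098170
Inertial term = 1.75*15*0.275^2*(1-0.3) / (0.0044*0.3^3) = 11697
dP/L = 1098170 + 11697 = 1109870 Pa/m
dP = 1109870 * 8.4 / 1000 = 9323 kPa

9323 kPa


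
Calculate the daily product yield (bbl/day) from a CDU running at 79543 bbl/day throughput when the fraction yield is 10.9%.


Crude throughput = 79543 bbl/day
Fraction yield = 10.9%
yield = throughput * fraction / 100
yield = 79543 * 10.9 / 100 = 8670.187

8670.187 bbl/day


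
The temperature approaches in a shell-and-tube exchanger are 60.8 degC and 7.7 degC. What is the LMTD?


LMTD = (dT1 - dT2) / ln(dT1/dT2)
= (60.8 - 7.7) / ln(60.8 / 7.7) = 53.1 / 2.06637 = 25.70

25.70 degC


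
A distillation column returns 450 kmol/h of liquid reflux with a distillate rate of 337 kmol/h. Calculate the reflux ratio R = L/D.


Reflux ratio definition: R = L / D (liquid returned / distillate withdrawn)
L = 450 kmol/h, D = 337 kmol/h
R = 450 / 337 = 1.335

1.335


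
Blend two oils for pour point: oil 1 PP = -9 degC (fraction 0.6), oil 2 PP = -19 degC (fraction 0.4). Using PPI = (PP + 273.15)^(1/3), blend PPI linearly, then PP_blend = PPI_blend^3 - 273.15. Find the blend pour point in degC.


PPI_1 = (-9 + 273.15)^(1/3) = 6.416283
PPI_2 = (-19 + 273.15)^(1/3) = 6.334272
PPI_blend = 0.6 * 6.416283 + 0.4 * 6.334272 = 6.383479
PP_blend = 6.383479^3 - 273.15 = 260.1191 - 273.15 = -13.03

-13.03 degC


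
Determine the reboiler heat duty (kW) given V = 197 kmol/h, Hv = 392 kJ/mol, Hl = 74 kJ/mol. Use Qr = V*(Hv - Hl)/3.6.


Qr = 197 * (392 - 74) / 3.6 = 197 * 318 / 3.6 = 17400

17400 kW


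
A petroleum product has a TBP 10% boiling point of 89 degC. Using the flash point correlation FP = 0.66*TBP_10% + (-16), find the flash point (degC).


FP = 0.66 * 89 + (-16) = 42.74

42.74 degC


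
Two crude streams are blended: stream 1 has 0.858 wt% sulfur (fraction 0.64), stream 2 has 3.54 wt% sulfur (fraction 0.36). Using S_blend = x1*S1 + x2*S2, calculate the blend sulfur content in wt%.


Linear sulfur blending: S_blend = x1*S1 + x2*S2
Contribution 1: 0.64 * 0.858 = 0.54912 wt%
Contribution 2: 0.36 * 3.54 = 1.2744 wt%
S_blend = 0.54912 + 1.2744 = 1.82352

1.82352 wt%


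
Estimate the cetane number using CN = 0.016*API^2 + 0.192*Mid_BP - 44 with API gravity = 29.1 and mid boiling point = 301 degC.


CN = 0.016 * 29.1^2 + 0.192 * 301 - 44
CN = 13.54896 + 57.792 - 44 = 27.34096

27.34096


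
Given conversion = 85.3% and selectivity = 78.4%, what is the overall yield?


Overall yield = conversion (%) * selectivity (%) / 100
Conversion = 85.3%, Selectivity = 78.4%
Y = 85.3 * 78.4 / 100
= 66.8752 %

66.8752 %


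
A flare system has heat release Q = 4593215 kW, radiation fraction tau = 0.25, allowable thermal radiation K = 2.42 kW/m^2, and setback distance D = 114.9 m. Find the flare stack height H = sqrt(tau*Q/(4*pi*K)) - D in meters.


tau*Q/(4*pi*K) = 0.25 * 4593215 / (4 * pi * 2.42) = 37760
sqrt(37760) = 194.319
H = 194.319 - 114.9 = 79.42

79.42 m


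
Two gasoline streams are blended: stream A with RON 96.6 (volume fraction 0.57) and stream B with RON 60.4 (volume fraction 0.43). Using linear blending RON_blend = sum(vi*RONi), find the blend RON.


Linear blending: RON_blend = sum(vi * RONi)
Contribution 1: 0.57 * 96.6 = 55.062
Contribution 2: 0.43 * 60.4 = 25.972
RON_blend = 55.062 + 25.972 = 81.034

81.034


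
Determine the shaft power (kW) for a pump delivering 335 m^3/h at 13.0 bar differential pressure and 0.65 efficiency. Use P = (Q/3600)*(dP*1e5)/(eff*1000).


Q = 335 / 3600 = 0.0930556 m^3/s
P = 0.0930556 * (13.0 * 1e5) / 0.65 / 1000 = 186.1

186.1 kW


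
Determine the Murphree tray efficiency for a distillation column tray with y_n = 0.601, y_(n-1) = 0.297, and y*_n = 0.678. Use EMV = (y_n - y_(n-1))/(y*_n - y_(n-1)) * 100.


Murphree vapor efficiency: EMV = (y_n - y_(n-1)) / (y*_n - y_(n-1)) * 100
EMV = (0.601 - 0.297) / (0.678 - 0.297) * 100 = 0.304 / 0.381 * 100 = 79.79

79.79 %


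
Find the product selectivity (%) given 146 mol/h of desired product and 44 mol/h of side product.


Selectivity = desired / (desired + undesired) * 100
Total products = 146 + 44 = 190 mol/h
S = 146 / 190 * 100
= 0.7684 * 100
= 76.84 %

76.84 %


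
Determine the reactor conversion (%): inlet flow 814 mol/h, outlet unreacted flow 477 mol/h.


X = (F_in - F_out) / F_in * 100
Moles reacted = 814 - 477 = 337
X = 337 / 814 * 100
= 0.4140 * 100
= 41.40 %

41.40 %


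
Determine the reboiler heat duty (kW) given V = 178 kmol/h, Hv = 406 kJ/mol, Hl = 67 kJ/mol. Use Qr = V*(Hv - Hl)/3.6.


Qr = 178 * (406 - 67) / 3.6 = 178 * 339 / 3.6 = 16760

16760 kW


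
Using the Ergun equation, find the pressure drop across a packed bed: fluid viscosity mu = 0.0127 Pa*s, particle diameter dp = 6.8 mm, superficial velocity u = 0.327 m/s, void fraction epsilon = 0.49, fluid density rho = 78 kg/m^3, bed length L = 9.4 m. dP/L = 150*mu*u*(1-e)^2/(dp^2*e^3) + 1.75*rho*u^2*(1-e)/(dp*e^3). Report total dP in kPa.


dp = 6.8 mm = 0.0068 m
Viscous term = 150*0.0127*0.327*(1-0.49)^2 / (0.0068^2*0.49^3) = 29783.6
Inertial term = 1.75*78*0.327^2*(1-0.49) / (0.0068*0.49^3) = 9304.67
dP/L = 29783.6 + 9304.67 = 39088.3 Pa/m
dP = 39088.3 * 9.4 / 1000 = 367.4 kPa

367.4 kPa


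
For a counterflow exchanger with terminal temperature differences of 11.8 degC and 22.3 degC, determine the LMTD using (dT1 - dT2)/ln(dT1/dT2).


LMTD = (dT1 - dT2) / ln(dT1/dT2)
= (11.8 - 22.3) / ln(11.8 / 22.3) = -10.5 / -0.636487 = 16.50

16.50 degC


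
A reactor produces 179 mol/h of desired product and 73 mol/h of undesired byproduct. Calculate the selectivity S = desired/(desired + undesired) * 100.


Selectivity = desired / (desired + undesired) * 100
Total products = 179 + 73 = 252 mol/h
S = 179 / 252 * 100
= 0.7103 * 100
= 71.03 %

71.03 %


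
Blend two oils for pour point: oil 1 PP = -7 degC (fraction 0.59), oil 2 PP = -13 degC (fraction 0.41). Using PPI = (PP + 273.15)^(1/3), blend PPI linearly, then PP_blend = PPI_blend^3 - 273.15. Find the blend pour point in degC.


PPI_1 = (-7 + 273.15)^(1/3) = 6.432436
PPI_2 = (-13 + 273.15)^(1/3) = 6.383731
PPI_blend = 0.59 * 6.432436 + 0.41 * 6.383731 = 6.412467
PP_blend = 6.412467^3 - 273.15 = 263.6789 - 273.15 = -9.47

-9.47 degC


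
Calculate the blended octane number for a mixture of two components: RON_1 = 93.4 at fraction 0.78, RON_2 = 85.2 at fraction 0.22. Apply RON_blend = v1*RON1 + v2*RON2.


Linear blending: RON_blend = sum(vi * RONi)
Contribution 1: 0.78 * 93.4 = 72.852
Contribution 2: 0.22 * 85.2 = 18.744
RON_blend = 72.852 + 18.744 = 91.596

91.596


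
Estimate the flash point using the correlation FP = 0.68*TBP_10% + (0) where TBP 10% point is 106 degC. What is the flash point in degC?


FP = 0.68 * 106 + (0) = 72.08

72.08 degC


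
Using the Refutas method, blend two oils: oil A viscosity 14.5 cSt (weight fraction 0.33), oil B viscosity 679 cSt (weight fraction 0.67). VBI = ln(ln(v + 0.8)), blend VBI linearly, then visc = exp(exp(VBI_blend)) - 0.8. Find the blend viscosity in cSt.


Refutas method: VBN_i = 14.534*ln(ln(visc_i + 0.8)) + 10.975, blended linearly by mass fraction; since VBN is linear in VBI_i = ln(ln(visc_i + 0.8)) and the fractions sum to 1, blend VBI directly: visc = exp(exp(VBI_blend)) - 0.8
VBI_1 = ln(ln(14.5 + 0.8)) = 1.00351
VBI_2 = ln(ln(679 + 0.8)) = 1.87515
VBI_blend = 0.33 * 1.00351 + 0.67 * 1.87515 = 1.58751
visc_blend = exp(exp(1.58751)) - 0.8 = 132.4

132.4 cSt


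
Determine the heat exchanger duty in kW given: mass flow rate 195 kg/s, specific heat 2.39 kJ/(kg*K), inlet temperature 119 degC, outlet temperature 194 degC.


Q = m_dot * cp * delta_T
delta_T = 194 - 119 = 75 K
Q = 195 * 2.39 * 75
= 466.05 * 75
= 34953.75 kW

34953.75 kW


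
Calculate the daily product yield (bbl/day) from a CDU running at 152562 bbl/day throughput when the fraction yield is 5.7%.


Crude throughput = 152562 bbl/day
Fraction yield = 5.7%
yield = throughput * fraction / 100
yield = 152562 * 5.7 / 100 = 8696.034

8696.034 bbl/day


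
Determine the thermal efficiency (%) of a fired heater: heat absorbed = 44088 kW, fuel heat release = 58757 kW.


Furnace efficiency = Q_absorbed / Q_fuel * 100
= 44088 / 58757 * 100 = 75.03

75.03 %


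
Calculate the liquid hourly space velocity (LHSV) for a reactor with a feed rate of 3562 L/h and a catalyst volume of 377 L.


LHSV = volumetric feed rate / catalyst volume
= 3562 L/h / 377 L
= 9.448 h^-1

9.448 h^-1


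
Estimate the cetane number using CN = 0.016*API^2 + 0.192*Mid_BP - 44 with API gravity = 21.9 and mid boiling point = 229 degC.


CN = 0.016 * 21.9^2 + 0.192 * 229 - 44
CN = 7.67376 + 43.968 - 44 = 7.64176

7.64176


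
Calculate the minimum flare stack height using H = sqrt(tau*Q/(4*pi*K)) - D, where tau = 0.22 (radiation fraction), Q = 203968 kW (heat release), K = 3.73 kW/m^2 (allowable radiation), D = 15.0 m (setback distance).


tau*Q/(4*pi*K) = 0.22 * 203968 / (4 * pi * 3.73) = 957.34
sqrt(957.34) = 30.9409
H = 30.9409 - 15.0 = 15.94

15.94 m


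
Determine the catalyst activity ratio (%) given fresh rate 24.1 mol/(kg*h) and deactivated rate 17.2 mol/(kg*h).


Activity (%) = (rate_used / rate_fresh) * 100
rate_used = 17.2, rate_fresh = 24.1
= (17.2 / 24.1) * 100
= 0.7137 * 100 = 71.37

71.37 %


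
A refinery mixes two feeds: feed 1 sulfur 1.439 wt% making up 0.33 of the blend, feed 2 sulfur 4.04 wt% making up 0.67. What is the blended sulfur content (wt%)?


Linear sulfur blending: S_blend = x1*S1 + x2*S2
Contribution 1: 0.33 * 1.439 = 0.47487 wt%
Contribution 2: 0.67 * 4.04 = 2.7068 wt%
S_blend = 0.47487 + 2.7068 = 3.18167

3.18167 wt%


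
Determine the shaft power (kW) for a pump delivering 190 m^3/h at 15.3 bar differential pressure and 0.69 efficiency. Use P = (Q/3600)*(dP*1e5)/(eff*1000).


Q = 190 / 3600 = 0.0527778 m^3/s
P = 0.0527778 * (15.3 * 1e5) / 0.69 / 1000 = 117.0

117.0 kW


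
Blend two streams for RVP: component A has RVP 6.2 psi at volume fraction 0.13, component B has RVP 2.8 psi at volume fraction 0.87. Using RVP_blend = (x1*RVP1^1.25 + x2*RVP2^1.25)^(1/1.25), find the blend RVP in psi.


Chevron index: RVP_blend = (sum xi*RVPi^1.25)^(1/1.25)
RVP^1.25 terms: 0.13 * 6.2^1.25 + 0.87 * 2.8^1.25 = 4.42297
RVP_blend = 4.42297^(1/1.25) = 3.285

3.285 psi


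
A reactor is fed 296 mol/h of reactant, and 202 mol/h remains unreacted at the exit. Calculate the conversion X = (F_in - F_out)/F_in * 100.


X = (F_in - F_out) / F_in * 100
Moles reacted = 296 - 202 = 94
X = 94 / 296 * 100
= 0.3176 * 100
= 31.76 %

31.76 %


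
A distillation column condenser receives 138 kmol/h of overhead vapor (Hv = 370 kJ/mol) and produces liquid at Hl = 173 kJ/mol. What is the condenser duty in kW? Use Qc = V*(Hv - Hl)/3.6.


Qc = 138 * (370 - 173) / 3.6 = 138 * 197 / 3.6 = 7552

7552 kW


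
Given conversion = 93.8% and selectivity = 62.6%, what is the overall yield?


Overall yield = conversion (%) * selectivity (%) / 100
Conversion = 93.8%, Selectivity = 62.6%
Y = 93.8 * 62.6 / 100
= 58.7188 %

58.7188 %


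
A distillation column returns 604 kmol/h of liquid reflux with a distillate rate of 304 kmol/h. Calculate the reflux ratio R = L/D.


Reflux ratio definition: R = L / D (liquid returned / distillate withdrawn)
L = 604 kmol/h, D = 304 kmol/h
R = 604 / 304 = 1.987

1.987


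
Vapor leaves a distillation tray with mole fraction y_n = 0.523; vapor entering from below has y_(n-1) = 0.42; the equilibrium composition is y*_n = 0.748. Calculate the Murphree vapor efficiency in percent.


Murphree vapor efficiency: EMV = (y_n - y_(n-1)) / (y*_n - y_(n-1)) * 100
EMV = (0.523 - 0.42) / (0.748 - 0.42) * 100 = 0.103 / 0.328 * 100 = 31.40

31.40 %


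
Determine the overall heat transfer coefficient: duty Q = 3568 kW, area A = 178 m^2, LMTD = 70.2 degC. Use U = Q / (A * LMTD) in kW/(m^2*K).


From Q = U*A*LMTD, U = Q / (A * LMTD)
U = 3568 / (178 * 70.2) = 3568 / 12495.6 = 0.2855

0.2855 kW/(m^2*K)


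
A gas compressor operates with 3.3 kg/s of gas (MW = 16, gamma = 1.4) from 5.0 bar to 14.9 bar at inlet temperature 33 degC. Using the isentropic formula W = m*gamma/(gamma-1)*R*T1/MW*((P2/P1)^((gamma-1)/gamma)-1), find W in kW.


Isentropic work: W = m*(gamma/(gamma-1))*(R*T1/MW)*((P2/P1)^((gamma-1)/gamma) - 1)
T1 = 33 + 273.15 = 306.15 K
Pressure ratio = 14.9 / 5.0 = 2.98
Exponent = (1.4 - 1)/1.4 = 0.285714
(P2/P1)^exp - 1 = 2.98^0.285714 - 1 = 0.366124
W = 3.3 * 1.4 / 0.4 * 8.314 * 306.15 / 16 * 0.366124 = 672.7

672.7 kW


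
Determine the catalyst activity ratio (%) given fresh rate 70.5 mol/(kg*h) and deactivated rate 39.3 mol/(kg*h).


Activity (%) = (rate_used / rate_fresh) * 100
rate_used = 39.3, rate_fresh = 70.5
= (39.3 / 70.5) * 100
= 0.5574 * 100 = 55.74

55.74 %


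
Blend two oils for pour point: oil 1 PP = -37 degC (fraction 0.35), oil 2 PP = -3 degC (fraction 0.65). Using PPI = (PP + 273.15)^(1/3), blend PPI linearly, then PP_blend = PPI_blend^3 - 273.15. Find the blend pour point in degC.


PPI_1 = (-37 + 273.15)^(1/3) = 6.181056
PPI_2 = (-3 + 273.15)^(1/3) = 6.464501
PPI_blend = 0.35 * 6.181056 + 0.65 * 6.464501 = 6.365295
PP_blend = 6.365295^3 - 273.15 = 257.9025 - 273.15 = -15.25

-15.25 degC


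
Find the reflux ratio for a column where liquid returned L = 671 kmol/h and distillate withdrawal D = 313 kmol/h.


Reflux ratio definition: R = L / D (liquid returned / distillate withdrawn)
L = 671 kmol/h, D = 313 kmol/h
R = 671 / 313 = 2.144

2.144


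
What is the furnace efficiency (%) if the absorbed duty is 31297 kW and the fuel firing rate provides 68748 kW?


Furnace efficiency = Q_absorbed / Q_fuel * 100
= 31297 / 68748 * 100 = 45.52

45.52 %


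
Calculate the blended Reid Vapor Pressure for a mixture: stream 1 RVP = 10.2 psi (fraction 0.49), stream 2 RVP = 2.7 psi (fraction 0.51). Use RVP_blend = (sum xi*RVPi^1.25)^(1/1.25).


Chevron index: RVP_blend = (sum xi*RVPi^1.25)^(1/1.25)
RVP^1.25 terms: 0.49 * 10.2^1.25 + 0.51 * 2.7^1.25 = 10.6971
RVP_blend = 10.6971^(1/1.25) = 6.659

6.659 psi


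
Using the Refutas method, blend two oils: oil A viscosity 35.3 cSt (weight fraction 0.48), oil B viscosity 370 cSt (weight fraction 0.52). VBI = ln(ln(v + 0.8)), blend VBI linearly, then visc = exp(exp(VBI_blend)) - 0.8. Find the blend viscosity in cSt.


Refutas method: VBN_i = 14.534*ln(ln(visc_i + 0.8)) + 10.975, blended linearly by mass fraction; since VBN is linear in VBI_i = ln(ln(visc_i + 0.8)) and the fractions sum to 1, blend VBI directly: visc = exp(exp(VBI_blend)) - 0.8
VBI_1 = ln(ln(35.3 + 0.8)) = 1.27712
VBI_2 = ln(ln(370 + 0.8)) = 1.7776
VBI_blend = 0.48 * 1.27712 + 0.52 * 1.7776 = 1.53737
visc_blend = exp(exp(1.53737)) - 0.8 = 104.0

104.0 cSt


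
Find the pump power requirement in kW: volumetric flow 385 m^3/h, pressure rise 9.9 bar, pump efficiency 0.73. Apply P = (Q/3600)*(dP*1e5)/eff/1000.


Q = 385 / 3600 = 0.106944 m^3/s
P = 0.106944 * (9.9 * 1e5) / 0.73 / 1000 = 145.0

145.0 kW


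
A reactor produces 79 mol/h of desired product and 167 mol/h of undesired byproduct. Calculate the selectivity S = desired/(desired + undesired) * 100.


Selectivity = desired / (desired + undesired) * 100
Total products = 79 + 167 = 246 mol/h
S = 79 / 246 * 100
= 0.3211 * 100
= 32.11 %

32.11 %


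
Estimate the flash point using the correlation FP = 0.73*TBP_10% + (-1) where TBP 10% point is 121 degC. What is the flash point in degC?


FP = 0.73 * 121 + (-1) = 87.33

87.33 degC


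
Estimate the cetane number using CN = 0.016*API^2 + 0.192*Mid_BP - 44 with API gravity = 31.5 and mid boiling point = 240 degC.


CN = 0.016 * 31.5^2 + 0.192 * 240 - 44
CN = 15.876 + 46.08 - 44 = 17.956

17.956


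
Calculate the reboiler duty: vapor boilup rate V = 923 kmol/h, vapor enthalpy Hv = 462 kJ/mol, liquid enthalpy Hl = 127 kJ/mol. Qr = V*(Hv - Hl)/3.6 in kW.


Qr = 923 * (462 - 127) / 3.6 = 923 * 335 / 3.6 = 85890

85890 kW


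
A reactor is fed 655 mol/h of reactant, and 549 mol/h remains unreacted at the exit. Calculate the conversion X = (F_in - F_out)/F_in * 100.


X = (F_in - F_out) / F_in * 100
Moles reacted = 655 - 549 = 106
X = 106 / 655 * 100
= 0.1618 * 100
= 16.18 %

16.18 %


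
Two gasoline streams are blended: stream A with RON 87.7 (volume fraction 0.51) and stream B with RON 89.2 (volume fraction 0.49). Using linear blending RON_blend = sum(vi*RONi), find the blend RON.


Linear blending: RON_blend = sum(vi * RONi)
Contribution 1: 0.51 * 87.7 = 44.727
Contribution 2: 0.49 * 89.2 = 43.708
RON_blend = 44.727 + 43.708 = 88.435

88.435


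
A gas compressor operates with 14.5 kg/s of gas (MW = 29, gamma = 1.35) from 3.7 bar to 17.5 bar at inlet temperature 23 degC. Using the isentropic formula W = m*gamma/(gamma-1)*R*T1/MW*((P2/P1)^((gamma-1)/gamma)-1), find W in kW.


Isentropic work: W = m*(gamma/(gamma-1))*(R*T1/MW)*((P2/P1)^((gamma-1)/gamma) - 1)
T1 = 23 + 273.15 = 296.15 K
Pressure ratio = 17.5 / 3.7 = 4.72973
Exponent = (1.35 - 1)/1.35 = 0.259259
(P2/P1)^exp - 1 = 4.72973^0.259259 - 1 = 0.496089
W = 14.5 * 1.35 / 0.35 * 8.314 * 296.15 / 29 * 0.496089 = 2356

2356 kW


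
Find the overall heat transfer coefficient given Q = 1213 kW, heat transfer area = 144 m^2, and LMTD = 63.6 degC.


From Q = U*A*LMTD, U = Q / (A * LMTD)
U = 1213 / (144 * 63.6) = 1213 / 9158.4 = 0.1324

0.1324 kW/(m^2*K)


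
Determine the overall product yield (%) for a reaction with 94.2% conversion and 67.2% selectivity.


Overall yield = conversion (%) * selectivity (%) / 100
Conversion = 94.2%, Selectivity = 67.2%
Y = 94.2 * 67.2 / 100
= 63.3024 %

63.3024 %


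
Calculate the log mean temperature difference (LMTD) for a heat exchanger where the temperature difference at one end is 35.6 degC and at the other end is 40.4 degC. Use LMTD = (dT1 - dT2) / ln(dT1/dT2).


LMTD = (dT1 - dT2) / ln(dT1/dT2)
= (35.6 - 40.4) / ln(35.6 / 40.4) = -4.8 / -0.126484 = 37.95

37.95 degC


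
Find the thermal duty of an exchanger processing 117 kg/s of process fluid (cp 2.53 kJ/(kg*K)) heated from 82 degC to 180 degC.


Q = m_dot * cp * delta_T
delta_T = 180 - 82 = 98 K
Q = 117 * 2.53 * 98
= 296.01 * 98
= 29008.98 kW

29008.98 kW


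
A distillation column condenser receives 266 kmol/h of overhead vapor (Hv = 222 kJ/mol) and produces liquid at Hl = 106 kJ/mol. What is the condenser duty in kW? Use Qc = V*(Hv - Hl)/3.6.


Qc = 266 * (222 - 106) / 3.6 = 266 * 116 / 3.6 = 8571

8571 kW


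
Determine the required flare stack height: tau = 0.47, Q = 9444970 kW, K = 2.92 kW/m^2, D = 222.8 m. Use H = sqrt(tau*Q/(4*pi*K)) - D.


tau*Q/(4*pi*K) = 0.47 * 9444970 / (4 * pi * 2.92) = 120978
sqrt(120978) = 347.819
H = 347.819 - 222.8 = 125.0

125.0 m


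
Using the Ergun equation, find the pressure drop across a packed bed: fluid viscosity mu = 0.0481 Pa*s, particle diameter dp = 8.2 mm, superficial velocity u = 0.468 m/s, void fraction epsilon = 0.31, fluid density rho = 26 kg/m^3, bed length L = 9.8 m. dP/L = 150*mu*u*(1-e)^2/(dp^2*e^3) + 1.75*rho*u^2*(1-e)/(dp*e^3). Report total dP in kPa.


dp = 8.2 mm = 0.0082 m
Viscous term = 150*0.0481*0.468*(1-0.31)^2 / (0.0082^2*0.31^3) = 802542
Inertial term = 1.75*26*0.468^2*(1-0.31) / (0.0082*0.31^3) = 28148.4
dP/L = 802542 + 28148.4 = 830690 Pa/m
dP = 830690 * 9.8 / 1000 = 8141 kPa

8141 kPa


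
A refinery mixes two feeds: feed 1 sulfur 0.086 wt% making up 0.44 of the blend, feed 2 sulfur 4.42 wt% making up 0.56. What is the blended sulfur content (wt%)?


Linear sulfur blending: S_blend = x1*S1 + x2*S2
Contribution 1: 0.44 * 0.086 = 0.03784 wt%
Contribution 2: 0.56 * 4.42 = 2.4752 wt%
S_blend = 0.03784 + 2.4752 = 2.51304

2.51304 wt%


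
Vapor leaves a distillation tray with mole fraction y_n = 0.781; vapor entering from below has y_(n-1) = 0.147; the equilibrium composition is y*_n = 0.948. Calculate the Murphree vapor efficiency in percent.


Murphree vapor efficiency: EMV = (y_n - y_(n-1)) / (y*_n - y_(n-1)) * 100
EMV = (0.781 - 0.147) / (0.948 - 0.147) * 100 = 0.634 / 0.801 * 100 = 79.15

79.15 %


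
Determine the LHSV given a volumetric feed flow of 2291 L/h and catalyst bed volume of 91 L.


LHSV = volumetric feed rate / catalyst volume
= 2291 L/h / 91 L
= 25.18 h^-1

25.18 h^-1


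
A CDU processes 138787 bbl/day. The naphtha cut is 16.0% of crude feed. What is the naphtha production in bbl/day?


Crude throughput = 138787 bbl/day
Fraction yield = 16.0%
yield = throughput * fraction / 100
yield = 138787 * 16.0 / 100 = 22205.92

22205.92 bbl/day


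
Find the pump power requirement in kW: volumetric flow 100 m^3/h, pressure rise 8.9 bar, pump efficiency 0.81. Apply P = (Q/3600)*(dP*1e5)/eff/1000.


Q = 100 / 3600 = 0.0277778 m^3/s
P = 0.0277778 * (8.9 * 1e5) / 0.81 / 1000 = 30.52

30.52 kW


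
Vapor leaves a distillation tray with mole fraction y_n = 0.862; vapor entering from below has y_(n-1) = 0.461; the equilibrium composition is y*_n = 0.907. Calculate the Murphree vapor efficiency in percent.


Murphree vapor efficiency: EMV = (y_n - y_(n-1)) / (y*_n - y_(n-1)) * 100
EMV = (0.862 - 0.461) / (0.907 - 0.461) * 100 = 0.401 / 0.446 * 100 = 89.91

89.91 %


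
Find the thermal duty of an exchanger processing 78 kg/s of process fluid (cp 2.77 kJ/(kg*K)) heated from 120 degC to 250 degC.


Q = m_dot * cp * delta_T
delta_T = 250 - 120 = 130 K
Q = 78 * 2.77 * 130
= 216.06 * 130
= 28087.8 kW

28087.8 kW


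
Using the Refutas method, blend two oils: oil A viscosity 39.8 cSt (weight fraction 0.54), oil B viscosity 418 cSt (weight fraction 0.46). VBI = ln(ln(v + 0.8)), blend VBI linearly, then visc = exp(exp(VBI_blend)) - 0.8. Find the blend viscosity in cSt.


Refutas method: VBN_i = 14.534*ln(ln(visc_i + 0.8)) + 10.975, blended linearly by mass fraction; since VBN is linear in VBI_i = ln(ln(visc_i + 0.8)) and the fractions sum to 1, blend VBI directly: visc = exp(exp(VBI_blend)) - 0.8
VBI_1 = ln(ln(39.8 + 0.8)) = 1.30935
VBI_2 = ln(ln(418 + 0.8)) = 1.79797
VBI_blend = 0.54 * 1.30935 + 0.46 * 1.79797 = 1.53412
visc_blend = exp(exp(1.53412)) - 0.8 = 102.5

102.5 cSt


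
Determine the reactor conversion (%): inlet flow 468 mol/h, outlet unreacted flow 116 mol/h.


X = (F_in - F_out) / F_in * 100
Moles reacted = 468 - 116 = 352
X = 352 / 468 * 100
= 0.7521 * 100
= 75.21 %

75.21 %


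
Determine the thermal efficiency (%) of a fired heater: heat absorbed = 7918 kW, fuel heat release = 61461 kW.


Furnace efficiency = Q_absorbed / Q_fuel * 100
= 7918 / 61461 * 100 = 12.88

12.88 %


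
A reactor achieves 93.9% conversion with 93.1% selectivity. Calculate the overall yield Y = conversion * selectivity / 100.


Overall yield = conversion (%) * selectivity (%) / 100
Conversion = 93.9%, Selectivity = 93.1%
Y = 93.9 * 93.1 / 100
= 87.4209 %

87.4209 %


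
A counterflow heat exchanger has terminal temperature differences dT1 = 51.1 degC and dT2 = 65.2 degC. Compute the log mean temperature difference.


LMTD = (dT1 - dT2) / ln(dT1/dT2)
= (51.1 - 65.2) / ln(51.1 / 65.2) = -14.1 / -0.243675 = 57.86

57.86 degC


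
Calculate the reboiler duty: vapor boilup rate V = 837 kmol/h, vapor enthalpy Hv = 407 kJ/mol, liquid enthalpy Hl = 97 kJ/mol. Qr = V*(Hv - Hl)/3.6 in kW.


Qr = 837 * (407 - 97) / 3.6 = 837 * 310 / 3.6 = 72080

72080 kW


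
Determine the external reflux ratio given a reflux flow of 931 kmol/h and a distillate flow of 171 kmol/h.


Reflux ratio definition: R = L / D (liquid returned / distillate withdrawn)
L = 931 kmol/h, D = 171 kmol/h
R = 931 / 171 = 5.444

5.444


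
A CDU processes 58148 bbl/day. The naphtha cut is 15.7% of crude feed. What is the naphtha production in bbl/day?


Crude throughput = 58148 bbl/day
Fraction yield = 15.7%
yield = throughput * fraction / 100
yield = 58148 * 15.7 / 100 = 9129.236

9129.236 bbl/day


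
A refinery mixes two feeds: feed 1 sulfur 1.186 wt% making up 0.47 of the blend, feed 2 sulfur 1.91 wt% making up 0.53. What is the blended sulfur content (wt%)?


Linear sulfur blending: S_blend = x1*S1 + x2*S2
Contribution 1: 0.47 * 1.186 = 0.55742 wt%
Contribution 2: 0.53 * 1.91 = 1.0123 wt%
S_blend = 0.55742 + 1.0123 = 1.56972

1.56972 wt%


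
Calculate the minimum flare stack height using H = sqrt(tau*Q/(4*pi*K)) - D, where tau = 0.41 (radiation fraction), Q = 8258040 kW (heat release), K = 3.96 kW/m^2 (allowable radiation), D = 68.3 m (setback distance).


tau*Q/(4*pi*K) = 0.41 * 8258040 / (4 * pi * 3.96) = 68038.7
sqrt(68038.7) = 260.842
H = 260.842 - 68.3 = 192.5

192.5 m


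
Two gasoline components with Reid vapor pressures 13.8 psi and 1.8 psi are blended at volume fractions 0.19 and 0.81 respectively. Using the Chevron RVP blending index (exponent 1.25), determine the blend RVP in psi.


Chevron index: RVP_blend = (sum xi*RVPi^1.25)^(1/1.25)
RVP^1.25 terms: 0.19 * 13.8^1.25 + 0.81 * 1.8^1.25 = 6.74241
RVP_blend = 6.74241^(1/1.25) = 4.603

4.603 psi


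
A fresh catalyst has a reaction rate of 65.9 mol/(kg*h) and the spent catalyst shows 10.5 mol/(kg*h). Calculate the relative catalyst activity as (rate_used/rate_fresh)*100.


Activity (%) = (rate_used / rate_fresh) * 100
rate_used = 10.5, rate_fresh = 65.9
= (10.5 / 65.9) * 100
= 0.1593 * 100 = 15.93

15.93 %


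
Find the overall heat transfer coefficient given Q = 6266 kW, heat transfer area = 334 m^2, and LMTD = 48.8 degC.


From Q = U*A*LMTD, U = Q / (A * LMTD)
U = 6266 / (334 * 48.8) = 6266 / 16299.2 = 0.3844

0.3844 kW/(m^2*K)


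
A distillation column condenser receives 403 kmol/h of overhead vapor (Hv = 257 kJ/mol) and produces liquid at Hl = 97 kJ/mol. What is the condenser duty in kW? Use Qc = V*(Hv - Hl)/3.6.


Qc = 403 * (257 - 97) / 3.6 = 403 * 160 / 3.6 = 17910

17910 kW


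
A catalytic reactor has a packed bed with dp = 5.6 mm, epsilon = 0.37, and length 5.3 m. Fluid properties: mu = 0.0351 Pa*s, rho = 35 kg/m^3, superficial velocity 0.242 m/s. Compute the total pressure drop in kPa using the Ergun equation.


dp = 5.6 mm = 0.0056 m
Viscous term = 150*0.0351*0.242*(1-0.37)^2 / (0.0056^2*0.37^3) = 318356
Inertial term = 1.75*35*0.242^2*(1-0.37) / (0.0056*0.37^3) = 7966.8
dP/L = 318356 + 7966.8 = 326323 Pa/m
dP = 326323 * 5.3 / 1000 = 1730 kPa

1730 kPa


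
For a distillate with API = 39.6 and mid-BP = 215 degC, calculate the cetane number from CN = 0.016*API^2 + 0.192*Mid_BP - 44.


CN = 0.016 * 39.6^2 + 0.192 * 215 - 44
CN = 25.09056 + 41.28 - 44 = 22.37056

22.37056


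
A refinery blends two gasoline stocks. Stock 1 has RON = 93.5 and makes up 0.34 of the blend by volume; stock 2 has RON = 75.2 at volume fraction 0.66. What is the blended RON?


Linear blending: RON_blend = sum(vi * RONi)
Contribution 1: 0.34 * 93.5 = 31.79
Contribution 2: 0.66 * 75.2 = 49.632
RON_blend = 31.79 + 49.632 = 81.422

81.422


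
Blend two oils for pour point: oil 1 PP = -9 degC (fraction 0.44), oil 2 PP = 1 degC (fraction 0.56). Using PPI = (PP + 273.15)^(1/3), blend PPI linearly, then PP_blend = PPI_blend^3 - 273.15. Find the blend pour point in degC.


PPI_1 = (-9 + 273.15)^(1/3) = 6.416283
PPI_2 = (1 + 273.15)^(1/3) = 6.49625
PPI_blend = 0.44 * 6.416283 + 0.56 * 6.49625 = 6.461065
PP_blend = 6.461065^3 - 273.15 = 269.7195 - 273.15 = -3.43

-3.43 degC


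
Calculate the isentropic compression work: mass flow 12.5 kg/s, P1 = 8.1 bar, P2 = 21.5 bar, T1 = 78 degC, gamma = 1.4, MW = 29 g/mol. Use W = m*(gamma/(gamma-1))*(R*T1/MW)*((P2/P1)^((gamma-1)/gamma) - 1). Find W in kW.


Isentropic work: W = m*(gamma/(gamma-1))*(R*T1/MW)*((P2/P1)^((gamma-1)/gamma) - 1)
T1 = 78 + 273.15 = 351.15 K
Pressure ratio = 21.5 / 8.1 = 2.65432
Exponent = (1.4 - 1)/1.4 = 0.285714
(P2/P1)^exp - 1 = 2.65432^0.285714 - 1 = 0.321689
W = 12.5 * 1.4 / 0.4 * 8.314 * 351.15 / 29 * 0.321689 = 1417

1417 kW


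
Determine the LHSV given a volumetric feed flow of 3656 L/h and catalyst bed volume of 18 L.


LHSV = volumetric feed rate / catalyst volume
= 3656 L/h / 18 L
= 203.1 h^-1

203.1 h^-1


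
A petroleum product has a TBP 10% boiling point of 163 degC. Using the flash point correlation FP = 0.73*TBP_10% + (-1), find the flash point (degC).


FP = 0.73 * 163 + (-1) = 117.99

117.99 degC


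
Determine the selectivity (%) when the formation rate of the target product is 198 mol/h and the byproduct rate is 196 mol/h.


Selectivity = desired / (desired + undesired) * 100
Total products = 198 + 196 = 394 mol/h
S = 198 / 394 * 100
= 0.5025 * 100
= 50.25 %

50.25 %


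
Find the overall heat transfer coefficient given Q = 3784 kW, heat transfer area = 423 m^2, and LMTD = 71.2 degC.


From Q = U*A*LMTD, U = Q / (A * LMTD)
U = 3784 / (423 * 71.2) = 3784 / 30117.6 = 0.1256

0.1256 kW/(m^2*K)


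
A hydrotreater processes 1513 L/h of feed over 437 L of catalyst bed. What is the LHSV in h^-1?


LHSV = volumetric feed rate / catalyst volume
= 1513 L/h / 437 L
= 3.462 h^-1

3.462 h^-1


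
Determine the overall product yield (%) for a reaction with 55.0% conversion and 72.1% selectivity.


Overall yield = conversion (%) * selectivity (%) / 100
Conversion = 55.0%, Selectivity = 72.1%
Y = 55.0 * 72.1 / 100
= 39.655 %

39.655 %


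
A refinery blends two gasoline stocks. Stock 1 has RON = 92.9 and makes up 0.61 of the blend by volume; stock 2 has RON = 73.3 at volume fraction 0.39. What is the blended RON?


Linear blending: RON_blend = sum(vi * RONi)
Contribution 1: 0.61 * 92.9 = 56.669
Contribution 2: 0.39 * 73.3 = 28.587
RON_blend = 56.669 + 28.587 = 85.256

85.256


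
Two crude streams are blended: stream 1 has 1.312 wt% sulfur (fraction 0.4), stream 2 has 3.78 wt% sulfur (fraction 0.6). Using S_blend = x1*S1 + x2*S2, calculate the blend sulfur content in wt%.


Linear sulfur blending: S_blend = x1*S1 + x2*S2
Contribution 1: 0.4 * 1.312 = 0.5248 wt%
Contribution 2: 0.6 * 3.78 = 2.268 wt%
S_blend = 0.5248 + 2.268 = 2.7928

2.7928 wt%


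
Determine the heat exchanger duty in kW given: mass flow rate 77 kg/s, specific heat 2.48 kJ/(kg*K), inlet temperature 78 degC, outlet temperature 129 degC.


Q = m_dot * cp * delta_T
delta_T = 129 - 78 = 51 K
Q = 77 * 2.48 * 51
= 190.96 * 51
= 9738.96 kW

9738.96 kW


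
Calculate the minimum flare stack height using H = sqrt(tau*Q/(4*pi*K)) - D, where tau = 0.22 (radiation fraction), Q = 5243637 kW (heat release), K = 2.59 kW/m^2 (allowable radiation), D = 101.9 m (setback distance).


tau*Q/(4*pi*K) = 0.22 * 5243637 / (4 * pi * 2.59) = 35444.2
sqrt(35444.2) = 188.266
H = 188.266 - 101.9 = 86.37

86.37 m


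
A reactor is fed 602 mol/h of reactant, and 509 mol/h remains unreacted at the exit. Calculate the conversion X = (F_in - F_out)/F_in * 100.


X = (F_in - F_out) / F_in * 100
Moles reacted = 602 - 509 = 93
X = 93 / 602 * 100
= 0.1545 * 100
= 15.45 %

15.45 %


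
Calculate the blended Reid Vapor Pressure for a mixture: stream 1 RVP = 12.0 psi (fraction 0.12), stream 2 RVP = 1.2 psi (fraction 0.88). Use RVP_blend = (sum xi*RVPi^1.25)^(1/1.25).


Chevron index: RVP_blend = (sum xi*RVPi^1.25)^(1/1.25)
RVP^1.25 terms: 0.12 * 12.0^1.25 + 0.88 * 1.2^1.25 = 3.78539
RVP_blend = 3.78539^(1/1.25) = 2.901

2.901 psi


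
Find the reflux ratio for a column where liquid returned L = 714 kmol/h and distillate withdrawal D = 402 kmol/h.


Reflux ratio definition: R = L / D (liquid returned / distillate withdrawn)
L = 714 kmol/h, D = 402 kmol/h
R = 714 / 402 = 1.776

1.776


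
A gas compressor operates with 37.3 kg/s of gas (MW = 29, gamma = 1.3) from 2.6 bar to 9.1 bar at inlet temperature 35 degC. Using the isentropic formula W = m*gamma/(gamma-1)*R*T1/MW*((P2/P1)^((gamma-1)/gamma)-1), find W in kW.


Isentropic work: W = m*(gamma/(gamma-1))*(R*T1/MW)*((P2/P1)^((gamma-1)/gamma) - 1)
T1 = 35 + 273.15 = 308.15 K
Pressure ratio = 9.1 / 2.6 = 3.5
Exponent = (1.3 - 1)/1.3 = 0.230769
(P2/P1)^exp - 1 = 3.5^0.230769 - 1 = 0.335224
W = 37.3 * 1.3 / 0.3 * 8.314 * 308.15 / 29 * 0.335224 = 4787

4787 kW
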